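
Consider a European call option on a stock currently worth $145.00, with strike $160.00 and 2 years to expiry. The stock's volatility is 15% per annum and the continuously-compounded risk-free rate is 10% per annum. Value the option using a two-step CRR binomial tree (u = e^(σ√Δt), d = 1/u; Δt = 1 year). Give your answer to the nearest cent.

CRR parameters: u = e^(σ√Δt) = e^(0.15·√1) = 1.1618, d = 1/u = 0.8607
Per-period rate: rΔt = 0.1·1 = 0.1, so R = e^0.1 = 1.1052
Risk-neutral probability p = (e^0.1 − 0.8607)/(1.1618 − 0.8607) = 0.2445/0.3011 = 0.8118
Terminal stock prices: S_uu = 195.7, S_ud = 145, S_dd = 107.4
Terminal payoffs (S − K): max(35.73, 0) = 35.73, max(-15, 0) = 0, max(-52.58, 0) = 0
Node u (S = 168.5): V_u = e^(−0.1)·[0.8118·35.7295 + 0.1882·0.0000] = 26.2459
Node d (S = 124.8): V_d = e^(−0.1)·[0.8118·0.0000 + 0.1882·0.0000] = 0.0000
Node 0 (S = 145): V_0 = e^(−0.1)·[0.8118·26.2459 + 0.1882·0.0000] = 19.2796

$19.28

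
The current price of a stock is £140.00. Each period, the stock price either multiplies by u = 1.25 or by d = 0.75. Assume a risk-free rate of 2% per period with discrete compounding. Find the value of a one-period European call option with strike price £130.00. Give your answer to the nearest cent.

Risk-neutral probability p = (1 + 0.02 − 0.75)/(1.25 − 0.75) = 0.2700/0.5000 = 0.5400
Terminal stock prices: S_u = 175, S_d = 105
Terminal payoffs (S − K): max(45, 0) = 45, max(-25, 0) = 0
Node 0 (S = 140): V_0 = 1/1.02·[0.5400·45.0000 + 0.4600·0.0000] = 23.8235

£23.82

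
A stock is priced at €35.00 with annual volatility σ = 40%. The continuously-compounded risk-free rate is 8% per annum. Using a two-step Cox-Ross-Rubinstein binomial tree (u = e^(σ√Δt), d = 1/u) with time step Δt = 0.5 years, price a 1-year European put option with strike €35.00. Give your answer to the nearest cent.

CRR parameters: u = e^(σ√Δt) = e^(0.4·√0.5) = 1.3269, d = 1/u = 0.7536
Per-period rate: rΔt = 0.08·0.5 = 0.04, so R = e^0.04 = 1.0408
Risk-neutral probability p = (e^0.04 − 0.7536)/(1.3269 − 0.7536) = 0.2872/0.5733 = 0.5009
Terminal stock prices: S_uu = 61.62, S_ud = 35, S_dd = 19.88
Terminal payoffs (K − S): max(-26.62, 0) = 0, max(0, 0) = 0, max(15.12, 0) = 15.12
Node u (S = 46.44): V_u = e^(−0.04)·[0.5009·0.0000 + 0.4991·0.0000] = 0.0000
Node d (S = 26.38): V_d = e^(−0.04)·[0.5009·0.0000 + 0.4991·15.1210] = 7.2503
Node 0 (S = 35): V_0 = e^(−0.04)·[0.5009·0.0000 + 0.4991·7.2503] = 3.4764

€3.48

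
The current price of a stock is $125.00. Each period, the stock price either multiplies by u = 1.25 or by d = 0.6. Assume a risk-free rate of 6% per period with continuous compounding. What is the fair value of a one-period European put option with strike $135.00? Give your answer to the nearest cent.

$16.36

Risk-neutral probability p = (e^0.06 − 0.6)/(1.25 − 0.6) = 0.4618/0.6500 = 0.7105
Terminal stock prices: S_u = 156.2, S_d = 75
Terminal payoffs (K − S): max(-21.25, 0) = 0, max(60, 0) = 60
Node 0 (S = 125): V_0 = e^(−0.06)·[0.7105·0.0000 + 0.2895·60.0000] = 16.3574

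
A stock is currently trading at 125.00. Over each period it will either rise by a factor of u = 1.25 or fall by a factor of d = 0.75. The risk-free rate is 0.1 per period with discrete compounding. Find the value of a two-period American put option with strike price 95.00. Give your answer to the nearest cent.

Risk-neutral probability p = (1 + 0.1 − 0.75)/(1.25 − 0.75) = 0.3500/0.5000 = 0.7000
Terminal stock prices: S_uu = 195.3, S_ud = 117.2, S_dd = 70.31
Terminal payoffs (K − S): max(-100.3, 0) = 0, max(-22.19, 0) = 0, max(24.69, 0) = 24.69
Node u (S = 156.2): continuation = 1/1.1·[0.7000·0.0000 + 0.3000·0.0000] = 0.0000; exercise value = 0.0000 ≤ continuation, so V_u = 0.0000
Node d (S = 93.75): continuation = 1/1.1·[0.7000·0.0000 + 0.3000·24.6875] = 6.7330; exercise value = 1.2500 ≤ continuation, so V_d = 6.7330
Node 0 (S = 125): continuation = 1/1.1·[0.7000·0.0000 + 0.3000·6.7330] = 1.8363; exercise value = 0.0000 ≤ continuation, so V_0 = 1.8363

1.84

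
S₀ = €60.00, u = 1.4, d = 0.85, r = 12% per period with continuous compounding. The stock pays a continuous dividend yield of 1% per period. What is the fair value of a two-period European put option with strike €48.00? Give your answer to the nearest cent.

€0.97

Per-period risk-free factor R = e^0.12 = 1.1275; dividend-adjusted growth = e^(0.12−0.01) = 1.1163.
Risk-neutral probability p = (1.1163 − 0.85)/(1.4 − 0.85) = 0.2663/0.5500 = 0.4841
Terminal stock prices: S_uu = 117.6, S_ud = 71.4, S_dd = 43.35
Terminal payoffs (K − S): max(-69.6, 0) = 0, max(-23.4, 0) = 0, max(4.65, 0) = 4.65
Node u (S = 84): V_u = e^(−0.12)·[0.4841·0.0000 + 0.5159·0.0000] = 0.0000
Node d (S = 51): V_d = e^(−0.12)·[0.4841·0.0000 + 0.5159·4.6500] = 2.1275
Node 0 (S = 60): V_0 = e^(−0.12)·[0.4841·0.0000 + 0.5159·2.1275] = 0.9734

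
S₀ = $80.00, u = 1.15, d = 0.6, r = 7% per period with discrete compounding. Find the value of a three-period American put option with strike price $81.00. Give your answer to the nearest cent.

Risk-neutral probability p = (1 + 0.07 − 0.6)/(1.15 − 0.6) = 0.4700/0.5500 = 0.8545
Terminal stock prices: S_uuu = 121.7, S_uud = 63.48, S_udd = 33.12, S_ddd = 17.28
Terminal payoffs (K − S): max(-40.67, 0) = 0, max(17.52, 0) = 17.52, max(47.88, 0) = 47.88, max(63.72, 0) = 63.72
Node uu (S = 105.8): continuation = 1/1.07·[0.8545·0.0000 + 0.1455·17.5200] = 2.3816; exercise value = 0.0000 ≤ continuation, so V_uu = 2.3816
Node ud (S = 55.2): continuation = 1/1.07·[0.8545·17.5200 + 0.1455·47.8800] = 20.5009; exercise value = 25.8000 > continuation, so V_ud = 25.8000 (exercise)
Node dd (S = 28.8): continuation = 1/1.07·[0.8545·47.8800 + 0.1455·63.7200] = 46.9009; exercise value = 52.2000 > continuation, so V_dd = 52.2000 (exercise)
Node u (S = 92): continuation = 1/1.07·[0.8545·2.3816 + 0.1455·25.8000] = 5.4093; exercise value = 0.0000 ≤ continuation, so V_u = 5.4093
Node d (S = 48): continuation = 1/1.07·[0.8545·25.8000 + 0.1455·52.2000] = 27.7009; exercise value = 33.0000 > continuation, so V_d = 33.0000 (exercise)
Node 0 (S = 80): continuation = 1/1.07·[0.8545·5.4093 + 0.1455·33.0000] = 8.8061; exercise value = 1.0000 ≤ continuation, so V_0 = 8.8061

$8.81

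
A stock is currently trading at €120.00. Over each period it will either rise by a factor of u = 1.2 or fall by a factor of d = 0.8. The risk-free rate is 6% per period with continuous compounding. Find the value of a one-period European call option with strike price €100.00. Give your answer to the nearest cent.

Risk-neutral probability p = (e^0.06 − 0.8)/(1.2 − 0.8) = 0.2618/0.4000 = 0.6546
Terminal stock prices: S_u = 144, S_d = 96
Terminal payoffs (S − K): max(44, 0) = 44, max(-4, 0) = 0
Node 0 (S = 120): V_0 = e^(−0.06)·[0.6546·44.0000 + 0.3454·0.0000] = 27.1247

€27.12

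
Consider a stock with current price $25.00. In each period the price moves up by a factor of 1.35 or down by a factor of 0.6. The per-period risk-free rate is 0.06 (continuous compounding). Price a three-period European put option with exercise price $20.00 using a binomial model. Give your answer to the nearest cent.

$2.48

Risk-neutral probability p = (e^0.06 − 0.6)/(1.35 − 0.6) = 0.4618/0.7500 = 0.6158
Terminal stock prices: S_uuu = 61.51, S_uud = 27.34, S_udd = 12.15, S_ddd = 5.4
Terminal payoffs (K − S): max(-41.51, 0) = 0, max(-7.338, 0) = 0, max(7.85, 0) = 7.85, max(14.6, 0) = 14.6
Node uu (S = 45.56): V_uu = e^(−0.06)·[0.6158·0.0000 + 0.3842·0.0000] = 0.0000
Node ud (S = 20.25): V_ud = e^(−0.06)·[0.6158·0.0000 + 0.3842·7.8500] = 2.8405
Node dd (S = 9): V_dd = e^(−0.06)·[0.6158·7.8500 + 0.3842·14.6000] = 9.8353
Node u (S = 33.75): V_u = e^(−0.06)·[0.6158·0.0000 + 0.3842·2.8405] = 1.0278
Node d (S = 15): V_d = e^(−0.06)·[0.6158·2.8405 + 0.3842·9.8353] = 5.2061
Node 0 (S = 25): V_0 = e^(−0.06)·[0.6158·1.0278 + 0.3842·5.2061] = 2.4798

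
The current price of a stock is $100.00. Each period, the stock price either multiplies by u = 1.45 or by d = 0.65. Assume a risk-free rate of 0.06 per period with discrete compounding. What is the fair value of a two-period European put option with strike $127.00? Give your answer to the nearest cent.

$32.49

Risk-neutral probability p = (1 + 0.06 − 0.65)/(1.45 − 0.65) = 0.4100/0.8000 = 0.5125
Terminal stock prices: S_uu = 210.2, S_ud = 94.25, S_dd = 42.25
Terminal payoffs (K − S): max(-83.25, 0) = 0, max(32.75, 0) = 32.75, max(84.75, 0) = 84.75
Node u (S = 145): V_u = 1/1.06·[0.5125·0.0000 + 0.4875·32.7500] = 15.0619
Node d (S = 65): V_d = 1/1.06·[0.5125·32.7500 + 0.4875·84.7500] = 54.8113
Node 0 (S = 100): V_0 = 1/1.06·[0.5125·15.0619 + 0.4875·54.8113] = 32.4903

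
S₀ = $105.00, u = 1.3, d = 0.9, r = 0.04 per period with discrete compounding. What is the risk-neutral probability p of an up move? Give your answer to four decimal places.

Risk-neutral probability p = (1 + 0.04 − 0.9)/(1.3 − 0.9) = 0.1400/0.4000 = 0.3500

p = 0.3500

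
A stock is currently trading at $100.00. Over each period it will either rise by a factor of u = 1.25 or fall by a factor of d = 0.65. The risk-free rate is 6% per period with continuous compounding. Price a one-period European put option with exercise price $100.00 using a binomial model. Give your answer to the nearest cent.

Risk-neutral probability p = (e^0.06 − 0.65)/(1.25 − 0.65) = 0.4118/0.6000 = 0.6864
Terminal stock prices: S_u = 125, S_d = 65
Terminal payoffs (K − S): max(-25, 0) = 0, max(35, 0) = 35
Node 0 (S = 100): V_0 = e^(−0.06)·[0.6864·0.0000 + 0.3136·35.0000] = 10.3370

$10.34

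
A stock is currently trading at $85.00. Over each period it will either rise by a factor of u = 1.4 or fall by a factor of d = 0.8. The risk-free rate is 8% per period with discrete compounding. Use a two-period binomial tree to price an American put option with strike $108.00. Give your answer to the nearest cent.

$23.00

Risk-neutral probability p = (1 + 0.08 − 0.8)/(1.4 − 0.8) = 0.2800/0.6000 = 0.4667
Terminal stock prices: S_uu = 166.6, S_ud = 95.2, S_dd = 54.4
Terminal payoffs (K − S): max(-58.6, 0) = 0, max(12.8, 0) = 12.8, max(53.6, 0) = 53.6
Node u (S = 119): continuation = 1/1.08·[0.4667·0.0000 + 0.5333·12.8000] = 6.3210; exercise value = 0.0000 ≤ continuation, so V_u = 6.3210
Node d (S = 68): continuation = 1/1.08·[0.4667·12.8000 + 0.5333·53.6000] = 32.0000; exercise value = 40.0000 > continuation, so V_d = 40.0000 (exercise)
Node 0 (S = 85): continuation = 1/1.08·[0.4667·6.3210 + 0.5333·40.0000] = 22.4844; exercise value = 23.0000 > continuation, so V_0 = 23.0000 (exercise)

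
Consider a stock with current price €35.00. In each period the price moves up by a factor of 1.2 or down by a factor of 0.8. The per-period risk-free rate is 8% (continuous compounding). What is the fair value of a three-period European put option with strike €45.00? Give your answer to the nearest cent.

Risk-neutral probability p = (e^0.08 − 0.8)/(1.2 − 0.8) = 0.2833/0.4000 = 0.7082
Terminal stock prices: S_uuu = 60.48, S_uud = 40.32, S_udd = 26.88, S_ddd = 17.92
Terminal payoffs (K − S): max(-15.48, 0) = 0, max(4.68, 0) = 4.68, max(18.12, 0) = 18.12, max(27.08, 0) = 27.08
Node uu (S = 50.4): V_uu = e^(−0.08)·[0.7082·0.0000 + 0.2918·4.6800] = 1.2606
Node ud (S = 33.6): V_ud = e^(−0.08)·[0.7082·4.6800 + 0.2918·18.1200] = 7.9402
Node dd (S = 22.4): V_dd = e^(−0.08)·[0.7082·18.1200 + 0.2918·27.0800] = 19.1402
Node u (S = 42): V_u = e^(−0.08)·[0.7082·1.2606 + 0.2918·7.9402] = 2.9628
Node d (S = 28): V_d = e^(−0.08)·[0.7082·7.9402 + 0.2918·19.1402] = 10.3465
Node 0 (S = 35): V_0 = e^(−0.08)·[0.7082·2.9628 + 0.2918·10.3465] = 4.7238

€4.72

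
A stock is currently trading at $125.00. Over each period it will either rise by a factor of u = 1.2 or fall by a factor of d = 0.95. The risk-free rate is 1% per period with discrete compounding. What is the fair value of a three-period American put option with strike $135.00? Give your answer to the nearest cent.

$12.56

Risk-neutral probability p = (1 + 0.01 − 0.95)/(1.2 − 0.95) = 0.0600/0.2500 = 0.2400
Terminal stock prices: S_uuu = 216, S_uud = 171, S_udd = 135.4, S_ddd = 107.2
Terminal payoffs (K − S): max(-81, 0) = 0, max(-36, 0) = 0, max(-0.375, 0) = 0, max(27.83, 0) = 27.83
Node uu (S = 180): continuation = 1/1.01·[0.2400·0.0000 + 0.7600·0.0000] = 0.0000; exercise value = 0.0000 ≤ continuation, so V_uu = 0.0000
Node ud (S = 142.5): continuation = 1/1.01·[0.2400·0.0000 + 0.7600·0.0000] = 0.0000; exercise value = 0.0000 ≤ continuation, so V_ud = 0.0000
Node dd (S = 112.8): continuation = 1/1.01·[0.2400·0.0000 + 0.7600·27.8281] = 20.9400; exercise value = 22.1875 > continuation, so V_dd = 22.1875 (exercise)
Node u (S = 150): continuation = 1/1.01·[0.2400·0.0000 + 0.7600·0.0000] = 0.0000; exercise value = 0.0000 ≤ continuation, so V_u = 0.0000
Node d (S = 118.8): continuation = 1/1.01·[0.2400·0.0000 + 0.7600·22.1875] = 16.6955; exercise value = 16.2500 ≤ continuation, so V_d = 16.6955
Node 0 (S = 125): continuation = 1/1.01·[0.2400·0.0000 + 0.7600·16.6955] = 12.5630; exercise value = 10.0000 ≤ continuation, so V_0 = 12.5630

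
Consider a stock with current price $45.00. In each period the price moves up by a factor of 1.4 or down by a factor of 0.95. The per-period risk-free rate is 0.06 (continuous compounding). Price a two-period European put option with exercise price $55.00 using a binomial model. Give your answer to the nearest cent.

Risk-neutral probability p = (e^0.06 − 0.95)/(1.4 − 0.95) = 0.1118/0.4500 = 0.2485
Terminal stock prices: S_uu = 88.2, S_ud = 59.85, S_dd = 40.61
Terminal payoffs (K − S): max(-33.2, 0) = 0, max(-4.85, 0) = 0, max(14.39, 0) = 14.39
Node u (S = 63): V_u = e^(−0.06)·[0.2485·0.0000 + 0.7515·0.0000] = 0.0000
Node d (S = 42.75): V_d = e^(−0.06)·[0.2485·0.0000 + 0.7515·14.3875] = 10.1822
Node 0 (S = 45): V_0 = e^(−0.06)·[0.2485·0.0000 + 0.7515·10.1822] = 7.2061

$7.21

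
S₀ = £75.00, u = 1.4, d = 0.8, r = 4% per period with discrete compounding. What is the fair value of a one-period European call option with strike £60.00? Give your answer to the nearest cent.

Risk-neutral probability p = (1 + 0.04 − 0.8)/(1.4 − 0.8) = 0.2400/0.6000 = 0.4000
Terminal stock prices: S_u = 105, S_d = 60
Terminal payoffs (S − K): max(45, 0) = 45, max(0, 0) = 0
Node 0 (S = 75): V_0 = 1/1.04·[0.4000·45.0000 + 0.6000·0.0000] = 17.3077

£17.31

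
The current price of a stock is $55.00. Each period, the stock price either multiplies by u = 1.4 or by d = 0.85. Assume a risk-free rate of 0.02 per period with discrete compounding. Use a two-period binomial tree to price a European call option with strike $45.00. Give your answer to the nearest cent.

Risk-neutral probability p = (1 + 0.02 − 0.85)/(1.4 − 0.85) = 0.1700/0.5500 = 0.3091
Terminal stock prices: S_uu = 107.8, S_ud = 65.45, S_dd = 39.74
Terminal payoffs (S − K): max(62.8, 0) = 62.8, max(20.45, 0) = 20.45, max(-5.263, 0) = 0
Node u (S = 77): V_u = 1/1.02·[0.3091·62.8000 + 0.6909·20.4500] = 32.8824
Node d (S = 46.75): V_d = 1/1.02·[0.3091·20.4500 + 0.6909·0.0000] = 6.1970
Node 0 (S = 55): V_0 = 1/1.02·[0.3091·32.8824 + 0.6909·6.1970] = 14.1619

$14.16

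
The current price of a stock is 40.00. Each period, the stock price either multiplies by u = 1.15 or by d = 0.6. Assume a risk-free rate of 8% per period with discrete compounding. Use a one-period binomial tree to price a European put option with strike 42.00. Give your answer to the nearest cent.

Risk-neutral probability p = (1 + 0.08 − 0.6)/(1.15 − 0.6) = 0.4800/0.5500 = 0.8727
Terminal stock prices: S_u = 46, S_d = 24
Terminal payoffs (K − S): max(-4, 0) = 0, max(18, 0) = 18
Node 0 (S = 40): V_0 = 1/1.08·[0.8727·0.0000 + 0.1273·18.0000] = 2.1212

2.12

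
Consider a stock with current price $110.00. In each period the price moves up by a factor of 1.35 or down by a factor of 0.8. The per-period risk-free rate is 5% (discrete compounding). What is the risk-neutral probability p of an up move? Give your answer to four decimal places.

Risk-neutral probability p = (1 + 0.05 − 0.8)/(1.35 − 0.8) = 0.2500/0.5500 = 0.4545

p = 0.4545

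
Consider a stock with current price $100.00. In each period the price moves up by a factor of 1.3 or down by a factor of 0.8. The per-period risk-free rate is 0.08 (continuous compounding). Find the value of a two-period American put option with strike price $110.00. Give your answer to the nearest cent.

Risk-neutral probability p = (e^0.08 − 0.8)/(1.3 − 0.8) = 0.2833/0.5000 = 0.5666
Terminal stock prices: S_uu = 169, S_ud = 104, S_dd = 64
Terminal payoffs (K − S): max(-59, 0) = 0, max(6, 0) = 6, max(46, 0) = 46
Node u (S = 130): continuation = e^(−0.08)·[0.5666·0.0000 + 0.4334·6.0000] = 2.4006; exercise value = 0.0000 ≤ continuation, so V_u = 2.4006
Node d (S = 80): continuation = e^(−0.08)·[0.5666·6.0000 + 0.4334·46.0000] = 21.5428; exercise value = 30.0000 > continuation, so V_d = 30.0000 (exercise)
Node 0 (S = 100): continuation = e^(−0.08)·[0.5666·2.4006 + 0.4334·30.0000] = 13.2586; exercise value = 10.0000 ≤ continuation, so V_0 = 13.2586

$13.26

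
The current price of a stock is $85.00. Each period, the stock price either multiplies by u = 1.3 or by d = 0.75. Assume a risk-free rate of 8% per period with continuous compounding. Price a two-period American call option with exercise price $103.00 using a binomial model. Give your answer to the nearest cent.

Risk-neutral probability p = (e^0.08 − 0.75)/(1.3 − 0.75) = 0.3333/0.5500 = 0.6060
Terminal stock prices: S_uu = 143.7, S_ud = 82.88, S_dd = 47.81
Terminal payoffs (S − K): max(40.65, 0) = 40.65, max(-20.12, 0) = 0, max(-55.19, 0) = 0
Node u (S = 110.5): continuation = e^(−0.08)·[0.6060·40.6500 + 0.3940·0.0000] = 22.7391; exercise value = 7.5000 ≤ continuation, so V_u = 22.7391
Node d (S = 63.75): continuation = e^(−0.08)·[0.6060·0.0000 + 0.3940·0.0000] = 0.0000; exercise value = 0.0000 ≤ continuation, so V_d = 0.0000
Node 0 (S = 85): continuation = e^(−0.08)·[0.6060·22.7391 + 0.3940·0.0000] = 12.7199; exercise value = 0.0000 ≤ continuation, so V_0 = 12.7199

$12.72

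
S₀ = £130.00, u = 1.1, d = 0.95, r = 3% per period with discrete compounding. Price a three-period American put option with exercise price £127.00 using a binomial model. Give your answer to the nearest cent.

£1.99

Risk-neutral probability p = (1 + 0.03 − 0.95)/(1.1 − 0.95) = 0.0800/0.1500 = 0.5333
Terminal stock prices: S_uuu = 173, S_uud = 149.4, S_udd = 129.1, S_ddd = 111.5
Terminal payoffs (K − S): max(-46.03, 0) = 0, max(-22.44, 0) = 0, max(-2.058, 0) = 0, max(15.54, 0) = 15.54
Node uu (S = 157.3): continuation = 1/1.03·[0.5333·0.0000 + 0.4667·0.0000] = 0.0000; exercise value = 0.0000 ≤ continuation, so V_uu = 0.0000
Node ud (S = 135.8): continuation = 1/1.03·[0.5333·0.0000 + 0.4667·0.0000] = 0.0000; exercise value = 0.0000 ≤ continuation, so V_ud = 0.0000
Node dd (S = 117.3): continuation = 1/1.03·[0.5333·0.0000 + 0.4667·15.5413] = 7.0413; exercise value = 9.6750 > continuation, so V_dd = 9.6750 (exercise)
Node u (S = 143): continuation = 1/1.03·[0.5333·0.0000 + 0.4667·0.0000] = 0.0000; exercise value = 0.0000 ≤ continuation, so V_u = 0.0000
Node d (S = 123.5): continuation = 1/1.03·[0.5333·0.0000 + 0.4667·9.6750] = 4.3835; exercise value = 3.5000 ≤ continuation, so V_d = 4.3835
Node 0 (S = 130): continuation = 1/1.03·[0.5333·0.0000 + 0.4667·4.3835] = 1.9860; exercise value = 0.0000 ≤ continuation, so V_0 = 1.9860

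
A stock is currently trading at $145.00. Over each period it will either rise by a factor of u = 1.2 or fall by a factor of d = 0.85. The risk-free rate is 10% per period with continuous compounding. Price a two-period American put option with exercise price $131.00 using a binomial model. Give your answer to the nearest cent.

$1.90

Risk-neutral probability p = (e^0.1 − 0.85)/(1.2 − 0.85) = 0.2552/0.3500 = 0.7291
Terminal stock prices: S_uu = 208.8, S_ud = 147.9, S_dd = 104.8
Terminal payoffs (K − S): max(-77.8, 0) = 0, max(-16.9, 0) = 0, max(26.24, 0) = 26.24
Node u (S = 174): continuation = e^(−0.1)·[0.7291·0.0000 + 0.2709·0.0000] = 0.0000; exercise value = 0.0000 ≤ continuation, so V_u = 0.0000
Node d (S = 123.2): continuation = e^(−0.1)·[0.7291·0.0000 + 0.2709·26.2375] = 6.4323; exercise value = 7.7500 > continuation, so V_d = 7.7500 (exercise)
Node 0 (S = 145): continuation = e^(−0.1)·[0.7291·0.0000 + 0.2709·7.7500] = 1.9000; exercise value = 0.0000 ≤ continuation, so V_0 = 1.9000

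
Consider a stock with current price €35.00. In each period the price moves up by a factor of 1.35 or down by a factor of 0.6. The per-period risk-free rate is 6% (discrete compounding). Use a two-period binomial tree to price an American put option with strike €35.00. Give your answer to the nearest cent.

Risk-neutral probability p = (1 + 0.06 − 0.6)/(1.35 − 0.6) = 0.4600/0.7500 = 0.6133
Terminal stock prices: S_uu = 63.79, S_ud = 28.35, S_dd = 12.6
Terminal payoffs (K − S): max(-28.79, 0) = 0, max(6.65, 0) = 6.65, max(22.4, 0) = 22.4
Node u (S = 47.25): continuation = 1/1.06·[0.6133·0.0000 + 0.3867·6.6500] = 2.4258; exercise value = 0.0000 ≤ continuation, so V_u = 2.4258
Node d (S = 21): continuation = 1/1.06·[0.6133·6.6500 + 0.3867·22.4000] = 12.0189; exercise value = 14.0000 > continuation, so V_d = 14.0000 (exercise)
Node 0 (S = 35): continuation = 1/1.06·[0.6133·2.4258 + 0.3867·14.0000] = 6.5105; exercise value = 0.0000 ≤ continuation, so V_0 = 6.5105

€6.51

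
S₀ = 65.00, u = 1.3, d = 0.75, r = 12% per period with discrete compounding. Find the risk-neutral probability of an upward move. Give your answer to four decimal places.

p = 0.6727

Risk-neutral probability p = (1 + 0.12 − 0.75)/(1.3 − 0.75) = 0.3700/0.5500 = 0.6727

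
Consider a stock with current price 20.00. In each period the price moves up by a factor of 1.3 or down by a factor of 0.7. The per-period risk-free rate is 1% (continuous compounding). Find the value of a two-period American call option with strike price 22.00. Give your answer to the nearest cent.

Risk-neutral probability p = (e^0.01 − 0.7)/(1.3 − 0.7) = 0.3101/0.6000 = 0.5168
Terminal stock prices: S_uu = 33.8, S_ud = 18.2, S_dd = 9.8
Terminal payoffs (S − K): max(11.8, 0) = 11.8, max(-3.8, 0) = 0, max(-12.2, 0) = 0
Node u (S = 26): continuation = e^(−0.01)·[0.5168·11.8000 + 0.4832·0.0000] = 6.0370; exercise value = 4.0000 ≤ continuation, so V_u = 6.0370
Node d (S = 14): continuation = e^(−0.01)·[0.5168·0.0000 + 0.4832·0.0000] = 0.0000; exercise value = 0.0000 ≤ continuation, so V_d = 0.0000
Node 0 (S = 20): continuation = e^(−0.01)·[0.5168·6.0370 + 0.4832·0.0000] = 3.0886; exercise value = 0.0000 ≤ continuation, so V_0 = 3.0886

3.09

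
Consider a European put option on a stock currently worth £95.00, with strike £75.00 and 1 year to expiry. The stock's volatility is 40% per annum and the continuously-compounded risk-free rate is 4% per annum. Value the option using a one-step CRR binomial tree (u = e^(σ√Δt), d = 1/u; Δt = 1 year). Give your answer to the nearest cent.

£5.97

CRR parameters: u = e^(σ√Δt) = e^(0.4·√1) = 1.4918, d = 1/u = 0.6703
Per-period rate: rΔt = 0.04·1 = 0.04, so R = e^0.04 = 1.0408
Risk-neutral probability p = (e^0.04 − 0.6703)/(1.4918 − 0.6703) = 0.3705/0.8215 = 0.4510
Terminal stock prices: S_u = 141.7, S_d = 63.68
Terminal payoffs (K − S): max(-66.72, 0) = 0, max(11.32, 0) = 11.32
Node 0 (S = 95): V_0 = e^(−0.04)·[0.4510·0.0000 + 0.5490·11.3196] = 5.9709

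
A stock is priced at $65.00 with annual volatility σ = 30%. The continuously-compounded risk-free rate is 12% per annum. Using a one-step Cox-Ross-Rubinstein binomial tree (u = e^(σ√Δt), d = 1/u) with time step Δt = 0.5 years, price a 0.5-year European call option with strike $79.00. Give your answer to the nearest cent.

$0.76

CRR parameters: u = e^(σ√Δt) = e^(0.3·√0.5) = 1.2363, d = 1/u = 0.8089
Per-period rate: rΔt = 0.12·0.5 = 0.06, so R = e^0.06 = 1.0618
Risk-neutral probability p = (e^0.06 − 0.8089)/(1.2363 − 0.8089) = 0.2530/0.4275 = 0.5918
Terminal stock prices: S_u = 80.36, S_d = 52.58
Terminal payoffs (S − K): max(1.36, 0) = 1.36, max(-26.42, 0) = 0
Node 0 (S = 65): V_0 = e^(−0.06)·[0.5918·1.3602 + 0.4082·0.0000] = 0.7581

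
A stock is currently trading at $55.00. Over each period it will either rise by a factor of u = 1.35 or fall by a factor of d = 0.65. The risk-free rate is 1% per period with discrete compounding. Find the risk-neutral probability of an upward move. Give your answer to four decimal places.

Risk-neutral probability p = (1 + 0.01 − 0.65)/(1.35 − 0.65) = 0.3600/0.7000 = 0.5143

p = 0.5143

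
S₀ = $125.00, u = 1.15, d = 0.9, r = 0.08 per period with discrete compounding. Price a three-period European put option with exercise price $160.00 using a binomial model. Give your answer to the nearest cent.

$10.93

Risk-neutral probability p = (1 + 0.08 − 0.9)/(1.15 − 0.9) = 0.1800/0.2500 = 0.7200
Terminal stock prices: S_uuu = 190.1, S_uud = 148.8, S_udd = 116.4, S_ddd = 91.13
Terminal payoffs (K − S): max(-30.11, 0) = 0, max(11.22, 0) = 11.22, max(43.56, 0) = 43.56, max(68.87, 0) = 68.87
Node uu (S = 165.3): V_uu = 1/1.08·[0.7200·0.0000 + 0.2800·11.2188] = 2.9086
Node ud (S = 129.4): V_ud = 1/1.08·[0.7200·11.2188 + 0.2800·43.5625] = 18.7731
Node dd (S = 101.2): V_dd = 1/1.08·[0.7200·43.5625 + 0.2800·68.8750] = 46.8981
Node u (S = 143.8): V_u = 1/1.08·[0.7200·2.9086 + 0.2800·18.7731] = 6.8062
Node d (S = 112.5): V_d = 1/1.08·[0.7200·18.7731 + 0.2800·46.8981] = 24.6742
Node 0 (S = 125): V_0 = 1/1.08·[0.7200·6.8062 + 0.2800·24.6742] = 10.9345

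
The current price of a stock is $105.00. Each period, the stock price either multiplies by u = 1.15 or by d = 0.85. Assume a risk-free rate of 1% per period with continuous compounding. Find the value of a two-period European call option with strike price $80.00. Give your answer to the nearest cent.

$27.47

Risk-neutral probability p = (e^0.01 − 0.85)/(1.15 − 0.85) = 0.1601/0.3000 = 0.5335
Terminal stock prices: S_uu = 138.9, S_ud = 102.6, S_dd = 75.86
Terminal payoffs (S − K): max(58.86, 0) = 58.86, max(22.64, 0) = 22.64, max(-4.138, 0) = 0
Node u (S = 120.7): V_u = e^(−0.01)·[0.5335·58.8625 + 0.4665·22.6375] = 41.5460
Node d (S = 89.25): V_d = e^(−0.01)·[0.5335·22.6375 + 0.4665·0.0000] = 11.9569
Node 0 (S = 105): V_0 = e^(−0.01)·[0.5335·41.5460 + 0.4665·11.9569] = 27.4667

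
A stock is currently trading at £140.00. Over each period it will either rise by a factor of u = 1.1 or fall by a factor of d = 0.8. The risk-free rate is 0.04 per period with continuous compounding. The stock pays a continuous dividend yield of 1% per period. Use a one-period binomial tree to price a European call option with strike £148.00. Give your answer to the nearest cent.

£4.43

Per-period risk-free factor R = e^0.04 = 1.0408; dividend-adjusted growth = e^(0.04−0.01) = 1.0305.
Risk-neutral probability p = (1.0305 − 0.8)/(1.1 − 0.8) = 0.2305/0.3000 = 0.7682
Terminal stock prices: S_u = 154, S_d = 112
Terminal payoffs (S − K): max(6, 0) = 6, max(-36, 0) = 0
Node 0 (S = 140): V_0 = e^(−0.04)·[0.7682·6.0000 + 0.2318·0.0000] = 4.4284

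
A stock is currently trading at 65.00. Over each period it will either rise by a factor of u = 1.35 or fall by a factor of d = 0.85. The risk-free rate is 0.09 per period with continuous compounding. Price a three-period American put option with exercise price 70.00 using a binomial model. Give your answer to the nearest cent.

7.54

Risk-neutral probability p = (e^0.09 − 0.85)/(1.35 − 0.85) = 0.2442/0.5000 = 0.4883
Terminal stock prices: S_uuu = 159.9, S_uud = 100.7, S_udd = 63.4, S_ddd = 39.92
Terminal payoffs (K − S): max(-89.92, 0) = 0, max(-30.69, 0) = 0, max(6.601, 0) = 6.601, max(30.08, 0) = 30.08
Node uu (S = 118.5): continuation = e^(−0.09)·[0.4883·0.0000 + 0.5117·0.0000] = 0.0000; exercise value = 0.0000 ≤ continuation, so V_uu = 0.0000
Node ud (S = 74.59): continuation = e^(−0.09)·[0.4883·0.0000 + 0.5117·6.6006] = 3.0865; exercise value = 0.0000 ≤ continuation, so V_ud = 3.0865
Node dd (S = 46.96): continuation = e^(−0.09)·[0.4883·6.6006 + 0.5117·30.0819] = 17.0127; exercise value = 23.0375 > continuation, so V_dd = 23.0375 (exercise)
Node u (S = 87.75): continuation = e^(−0.09)·[0.4883·0.0000 + 0.5117·3.0865] = 1.4433; exercise value = 0.0000 ≤ continuation, so V_u = 1.4433
Node d (S = 55.25): continuation = e^(−0.09)·[0.4883·3.0865 + 0.5117·23.0375] = 12.1502; exercise value = 14.7500 > continuation, so V_d = 14.7500 (exercise)
Node 0 (S = 65): continuation = e^(−0.09)·[0.4883·1.4433 + 0.5117·14.7500] = 7.5415; exercise value = 5.0000 ≤ continuation, so V_0 = 7.5415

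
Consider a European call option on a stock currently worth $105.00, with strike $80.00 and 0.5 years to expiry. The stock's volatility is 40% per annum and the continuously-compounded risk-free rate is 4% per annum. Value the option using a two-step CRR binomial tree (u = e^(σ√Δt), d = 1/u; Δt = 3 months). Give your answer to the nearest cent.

$29.18

CRR parameters: u = e^(σ√Δt) = e^(0.4·√0.25) = 1.2214, d = 1/u = 0.8187
Per-period rate: rΔt = 0.04·0.25 = 0.01, so R = e^0.01 = 1.0101
Risk-neutral probability p = (e^0.01 − 0.8187)/(1.2214 − 0.8187) = 0.1913/0.4027 = 0.4751
Terminal stock prices: S_uu = 156.6, S_ud = 105, S_dd = 70.38
Terminal payoffs (S − K): max(76.64, 0) = 76.64, max(25, 0) = 25, max(-9.616, 0) = 0
Node u (S = 128.2): V_u = e^(−0.01)·[0.4751·76.6416 + 0.5249·25.0000] = 49.0433
Node d (S = 85.97): V_d = e^(−0.01)·[0.4751·25.0000 + 0.5249·0.0000] = 11.7599
Node 0 (S = 105): V_0 = e^(−0.01)·[0.4751·49.0433 + 0.5249·11.7599] = 29.1809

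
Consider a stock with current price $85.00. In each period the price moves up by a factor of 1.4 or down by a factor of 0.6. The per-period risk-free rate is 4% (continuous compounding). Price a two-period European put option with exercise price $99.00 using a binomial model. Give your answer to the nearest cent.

Risk-neutral probability p = (e^0.04 − 0.6)/(1.4 − 0.6) = 0.4408/0.8000 = 0.5510
Terminal stock prices: S_uu = 166.6, S_ud = 71.4, S_dd = 30.6
Terminal payoffs (K − S): max(-67.6, 0) = 0, max(27.6, 0) = 27.6, max(68.4, 0) = 68.4
Node u (S = 119): V_u = e^(−0.04)·[0.5510·0.0000 + 0.4490·27.6000] = 11.9061
Node d (S = 51): V_d = e^(−0.04)·[0.5510·27.6000 + 0.4490·68.4000] = 44.1182
Node 0 (S = 85): V_0 = e^(−0.04)·[0.5510·11.9061 + 0.4490·44.1182] = 25.3350

$25.33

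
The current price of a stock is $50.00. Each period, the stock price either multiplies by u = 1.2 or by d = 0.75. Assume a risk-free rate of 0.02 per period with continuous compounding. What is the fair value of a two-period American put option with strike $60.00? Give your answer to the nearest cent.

Risk-neutral probability p = (e^0.02 − 0.75)/(1.2 − 0.75) = 0.2702/0.4500 = 0.6004
Terminal stock prices: S_uu = 72, S_ud = 45, S_dd = 28.12
Terminal payoffs (K − S): max(-12, 0) = 0, max(15, 0) = 15, max(31.88, 0) = 31.88
Node u (S = 60): continuation = e^(−0.02)·[0.6004·0.0000 + 0.3996·15.0000] = 5.8746; exercise value = 0.0000 ≤ continuation, so V_u = 5.8746
Node d (S = 37.5): continuation = e^(−0.02)·[0.6004·15.0000 + 0.3996·31.8750] = 21.3119; exercise value = 22.5000 > continuation, so V_d = 22.5000 (exercise)
Node 0 (S = 50): continuation = e^(−0.02)·[0.6004·5.8746 + 0.3996·22.5000] = 12.2695; exercise value = 10.0000 ≤ continuation, so V_0 = 12.2695

$12.27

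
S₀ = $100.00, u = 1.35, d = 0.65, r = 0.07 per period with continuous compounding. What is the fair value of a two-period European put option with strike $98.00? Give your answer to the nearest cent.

$11.88

Risk-neutral probability p = (e^0.07 − 0.65)/(1.35 − 0.65) = 0.4225/0.7000 = 0.6036
Terminal stock prices: S_uu = 182.3, S_ud = 87.75, S_dd = 42.25
Terminal payoffs (K − S): max(-84.25, 0) = 0, max(10.25, 0) = 10.25, max(55.75, 0) = 55.75
Node u (S = 135): V_u = e^(−0.07)·[0.6036·0.0000 + 0.3964·10.2500] = 3.7886
Node d (S = 65): V_d = e^(−0.07)·[0.6036·10.2500 + 0.3964·55.7500] = 26.3746
Node 0 (S = 100): V_0 = e^(−0.07)·[0.6036·3.7886 + 0.3964·26.3746] = 11.8806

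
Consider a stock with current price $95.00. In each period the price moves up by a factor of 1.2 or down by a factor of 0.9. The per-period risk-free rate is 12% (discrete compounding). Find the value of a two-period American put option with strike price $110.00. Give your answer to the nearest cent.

$15.00

Risk-neutral probability p = (1 + 0.12 − 0.9)/(1.2 − 0.9) = 0.2200/0.3000 = 0.7333
Terminal stock prices: S_uu = 136.8, S_ud = 102.6, S_dd = 76.95
Terminal payoffs (K − S): max(-26.8, 0) = 0, max(7.4, 0) = 7.4, max(33.05, 0) = 33.05
Node u (S = 114): continuation = 1/1.12·[0.7333·0.0000 + 0.2667·7.4000] = 1.7619; exercise value = 0.0000 ≤ continuation, so V_u = 1.7619
Node d (S = 85.5): continuation = 1/1.12·[0.7333·7.4000 + 0.2667·33.0500] = 12.7143; exercise value = 24.5000 > continuation, so V_d = 24.5000 (exercise)
Node 0 (S = 95): continuation = 1/1.12·[0.7333·1.7619 + 0.2667·24.5000] = 6.9870; exercise value = 15.0000 > continuation, so V_0 = 15.0000 (exercise)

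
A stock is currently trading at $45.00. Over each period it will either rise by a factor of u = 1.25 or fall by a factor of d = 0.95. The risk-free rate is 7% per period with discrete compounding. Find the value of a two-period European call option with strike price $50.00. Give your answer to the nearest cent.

Risk-neutral probability p = (1 + 0.07 − 0.95)/(1.25 − 0.95) = 0.1200/0.3000 = 0.4000
Terminal stock prices: S_uu = 70.31, S_ud = 53.44, S_dd = 40.61
Terminal payoffs (S − K): max(20.31, 0) = 20.31, max(3.438, 0) = 3.438, max(-9.388, 0) = 0
Node u (S = 56.25): V_u = 1/1.07·[0.4000·20.3125 + 0.6000·3.4375] = 9.5210
Node d (S = 42.75): V_d = 1/1.07·[0.4000·3.4375 + 0.6000·0.0000] = 1.2850
Node 0 (S = 45): V_0 = 1/1.07·[0.4000·9.5210 + 0.6000·1.2850] = 4.2798

$4.28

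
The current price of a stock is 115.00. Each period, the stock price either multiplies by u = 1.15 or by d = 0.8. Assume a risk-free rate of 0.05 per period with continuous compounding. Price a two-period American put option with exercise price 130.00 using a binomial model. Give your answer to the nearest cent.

Risk-neutral probability p = (e^0.05 − 0.8)/(1.15 − 0.8) = 0.2513/0.3500 = 0.7179
Terminal stock prices: S_uu = 152.1, S_ud = 105.8, S_dd = 73.6
Terminal payoffs (K − S): max(-22.09, 0) = 0, max(24.2, 0) = 24.2, max(56.4, 0) = 56.4
Node u (S = 132.2): continuation = e^(−0.05)·[0.7179·0.0000 + 0.2821·24.2000] = 6.4935; exercise value = 0.0000 ≤ continuation, so V_u = 6.4935
Node d (S = 92): continuation = e^(−0.05)·[0.7179·24.2000 + 0.2821·56.4000] = 31.6598; exercise value = 38.0000 > continuation, so V_d = 38.0000 (exercise)
Node 0 (S = 115): continuation = e^(−0.05)·[0.7179·6.4935 + 0.2821·38.0000] = 14.6308; exercise value = 15.0000 > continuation, so V_0 = 15.0000 (exercise)

15.00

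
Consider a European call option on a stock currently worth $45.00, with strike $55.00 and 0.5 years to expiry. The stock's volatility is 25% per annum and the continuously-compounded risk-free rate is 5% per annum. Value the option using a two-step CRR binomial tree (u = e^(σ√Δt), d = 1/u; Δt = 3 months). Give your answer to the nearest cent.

$0.73

CRR parameters: u = e^(σ√Δt) = e^(0.25·√0.25) = 1.1331, d = 1/u = 0.8825
Per-period rate: rΔt = 0.05·0.25 = 0.0125, so R = e^0.0125 = 1.0126
Risk-neutral probability p = (e^0.0125 − 0.8825)/(1.1331 − 0.8825) = 0.1301/0.2507 = 0.5190
Terminal stock prices: S_uu = 57.78, S_ud = 45, S_dd = 35.05
Terminal payoffs (S − K): max(2.781, 0) = 2.781, max(-10, 0) = 0, max(-19.95, 0) = 0
Node u (S = 50.99): V_u = e^(−0.0125)·[0.5190·2.7811 + 0.4810·0.0000] = 1.4254
Node d (S = 39.71): V_d = e^(−0.0125)·[0.5190·0.0000 + 0.4810·0.0000] = 0.0000
Node 0 (S = 45): V_0 = e^(−0.0125)·[0.5190·1.4254 + 0.4810·0.0000] = 0.7306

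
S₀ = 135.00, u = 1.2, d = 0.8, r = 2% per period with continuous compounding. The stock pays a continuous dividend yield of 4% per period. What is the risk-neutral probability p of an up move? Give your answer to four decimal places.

p = 0.4505

Per-period risk-free factor R = e^0.02 = 1.0202; dividend-adjusted growth = e^(0.02−0.04) = 0.9802.
Risk-neutral probability p = (0.9802 − 0.8)/(1.2 − 0.8) = 0.1802/0.4000 = 0.4505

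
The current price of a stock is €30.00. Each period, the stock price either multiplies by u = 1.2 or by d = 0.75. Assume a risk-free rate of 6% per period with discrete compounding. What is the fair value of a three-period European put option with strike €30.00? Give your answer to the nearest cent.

€2.08

Risk-neutral probability p = (1 + 0.06 − 0.75)/(1.2 − 0.75) = 0.3100/0.4500 = 0.6889
Terminal stock prices: S_uuu = 51.84, S_uud = 32.4, S_udd = 20.25, S_ddd = 12.66
Terminal payoffs (K − S): max(-21.84, 0) = 0, max(-2.4, 0) = 0, max(9.75, 0) = 9.75, max(17.34, 0) = 17.34
Node uu (S = 43.2): V_uu = 1/1.06·[0.6889·0.0000 + 0.3111·0.0000] = 0.0000
Node ud (S = 27): V_ud = 1/1.06·[0.6889·0.0000 + 0.3111·9.7500] = 2.8616
Node dd (S = 16.88): V_dd = 1/1.06·[0.6889·9.7500 + 0.3111·17.3438] = 11.4269
Node u (S = 36): V_u = 1/1.06·[0.6889·0.0000 + 0.3111·2.8616] = 0.8399
Node d (S = 22.5): V_d = 1/1.06·[0.6889·2.8616 + 0.3111·11.4269] = 5.2136
Node 0 (S = 30): V_0 = 1/1.06·[0.6889·0.8399 + 0.3111·5.2136] = 2.0760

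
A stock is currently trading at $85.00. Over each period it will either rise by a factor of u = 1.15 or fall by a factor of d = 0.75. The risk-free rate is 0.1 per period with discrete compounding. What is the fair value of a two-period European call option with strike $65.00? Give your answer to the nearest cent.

$31.50

Risk-neutral probability p = (1 + 0.1 − 0.75)/(1.15 − 0.75) = 0.3500/0.4000 = 0.8750
Terminal stock prices: S_uu = 112.4, S_ud = 73.31, S_dd = 47.81
Terminal payoffs (S − K): max(47.41, 0) = 47.41, max(8.312, 0) = 8.312, max(-17.19, 0) = 0
Node u (S = 97.75): V_u = 1/1.1·[0.8750·47.4125 + 0.1250·8.3125] = 38.6591
Node d (S = 63.75): V_d = 1/1.1·[0.8750·8.3125 + 0.1250·0.0000] = 6.6122
Node 0 (S = 85): V_0 = 1/1.1·[0.8750·38.6591 + 0.1250·6.6122] = 31.5029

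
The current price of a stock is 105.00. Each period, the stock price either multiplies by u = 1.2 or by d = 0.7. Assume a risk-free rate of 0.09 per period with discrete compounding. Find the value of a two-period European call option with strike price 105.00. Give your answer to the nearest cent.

23.66

Risk-neutral probability p = (1 + 0.09 − 0.7)/(1.2 − 0.7) = 0.3900/0.5000 = 0.7800
Terminal stock prices: S_uu = 151.2, S_ud = 88.2, S_dd = 51.45
Terminal payoffs (S − K): max(46.2, 0) = 46.2, max(-16.8, 0) = 0, max(-53.55, 0) = 0
Node u (S = 126): V_u = 1/1.09·[0.7800·46.2000 + 0.2200·0.0000] = 33.0606
Node d (S = 73.5): V_d = 1/1.09·[0.7800·0.0000 + 0.2200·0.0000] = 0.0000
Node 0 (S = 105): V_0 = 1/1.09·[0.7800·33.0606 + 0.2200·0.0000] = 23.6580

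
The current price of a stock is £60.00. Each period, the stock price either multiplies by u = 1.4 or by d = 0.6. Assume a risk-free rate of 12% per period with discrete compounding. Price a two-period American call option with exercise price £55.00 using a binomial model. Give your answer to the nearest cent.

£21.08

Risk-neutral probability p = (1 + 0.12 − 0.6)/(1.4 − 0.6) = 0.5200/0.8000 = 0.6500
Terminal stock prices: S_uu = 117.6, S_ud = 50.4, S_dd = 21.6
Terminal payoffs (S − K): max(62.6, 0) = 62.6, max(-4.6, 0) = 0, max(-33.4, 0) = 0
Node u (S = 84): continuation = 1/1.12·[0.6500·62.6000 + 0.3500·0.0000] = 36.3304; exercise value = 29.0000 ≤ continuation, so V_u = 36.3304
Node d (S = 36): continuation = 1/1.12·[0.6500·0.0000 + 0.3500·0.0000] = 0.0000; exercise value = 0.0000 ≤ continuation, so V_d = 0.0000
Node 0 (S = 60): continuation = 1/1.12·[0.6500·36.3304 + 0.3500·0.0000] = 21.0846; exercise value = 5.0000 ≤ continuation, so V_0 = 21.0846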